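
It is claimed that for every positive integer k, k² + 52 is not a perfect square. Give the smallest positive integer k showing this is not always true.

k = 12

A counterexample is any positive integer k such that k² + 52 is a perfect square; we check each in order.
For k = 1, 2, 3, 4, …, 9, 10, 11 the conclusion holds.
k = 12: 12² + 52 = 196 = 14², a perfect square.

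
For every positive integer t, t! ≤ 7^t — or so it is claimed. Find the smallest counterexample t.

Check each positive integer t in order until t! > 7^t.
For t = 1, 2, 3, 4, …, 14, 15, 16 the conclusion holds.
t = 17: t! = 355687428096000 and 7^t = 232630513987207, so 355687428096000 > 232630513987207.
So t = 17 is the smallest counterexample.

t = 17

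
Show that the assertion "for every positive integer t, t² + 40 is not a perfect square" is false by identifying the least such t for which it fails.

t = 3

We need the least positive integer t for which t² + 40 is a perfect square.
For t = 1, 2 the conclusion holds.
t = 3: 3² + 40 = 49 = 7², a perfect square.
Thus t = 3 disproves the claim, and no smaller t works.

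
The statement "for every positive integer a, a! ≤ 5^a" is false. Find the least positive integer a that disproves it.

For a = 1, 2, 3, 4, …, 9, 10, 11 the conclusion holds.
a = 12: a! = 479001600 and 5^a = 244140625, so 479001600 > 244140625.
So a = 12 is the smallest counterexample.

a = 12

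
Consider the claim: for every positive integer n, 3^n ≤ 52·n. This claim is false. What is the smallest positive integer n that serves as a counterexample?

n = 6

A counterexample is any positive integer n such that 3^n > 52·n; we check each in order.
n = 1: 3^n = 3 and 52·n = 52, so 3 ≤ 52.
n = 2: 3^n = 9 and 52·n = 104, so 9 ≤ 104.
n = 3: 3^n = 27 and 52·n = 156, so 27 ≤ 156.
n = 4: 3^n = 81 and 52·n = 208, so 81 ≤ 208.
n = 5: 3^n = 243 and 52·n = 260, so 243 ≤ 260.
n = 6: 3^n = 729 and 52·n = 312, so 729 > 312.
So n = 6 is the smallest counterexample.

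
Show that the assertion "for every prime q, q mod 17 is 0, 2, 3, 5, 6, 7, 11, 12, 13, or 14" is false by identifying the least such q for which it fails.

q = 43

For q = 2, 3, 5, 7, …, 31, 37, 41 the conclusion holds.
q = 43: 43 mod 17 = 9 — not in {0, 2, 3, 5, 6, 7, 11, 12, 13, 14}.
Thus q = 43 disproves the claim, and no smaller q works.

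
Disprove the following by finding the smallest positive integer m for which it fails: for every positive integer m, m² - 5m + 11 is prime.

For m = 1, 2, 3, 4, 5, 6 the conclusion holds.
m = 7: m² - 5m + 11 = 25 = 5 × 5, composite.

m = 7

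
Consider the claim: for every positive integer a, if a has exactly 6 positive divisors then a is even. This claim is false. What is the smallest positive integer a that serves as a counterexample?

a = 45

A counterexample is any positive integer a such that a has exactly 6 positive divisors but a is odd; we check each in order.
The first 6 eligible values, up to a = 44, all satisfy the conclusion.
a = 45: divisors of 45: 1, 3, 5, 9, 15, 45; 45 is odd.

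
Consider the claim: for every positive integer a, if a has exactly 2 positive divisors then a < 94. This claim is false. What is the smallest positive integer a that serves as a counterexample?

Check each positive integer a in order until a has exactly 2 positive divisors but the claim fails.
The first 24 eligible values, up to a = 89, all satisfy the conclusion.
a = 97: τ(97) = 2; 97 ≥ 94.

a = 97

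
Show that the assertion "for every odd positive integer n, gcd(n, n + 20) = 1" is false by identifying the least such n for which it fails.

A counterexample is any odd positive integer n such that gcd(n, n + 20) > 1; we check each in order.
For n = 1, 3 the conclusion holds.
n = 5: gcd(5, 25) = 5.
Hence n = 5 is a counterexample.

n = 5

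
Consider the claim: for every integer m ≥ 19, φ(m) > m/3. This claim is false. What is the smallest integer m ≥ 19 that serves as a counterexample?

The first 5 eligible values, up to m = 23, all satisfy the conclusion.
m = 24: φ(24) = 8 and 24/3 = 8, so φ(24) ≤ 24/3.
Hence m = 24 is a counterexample.

m = 24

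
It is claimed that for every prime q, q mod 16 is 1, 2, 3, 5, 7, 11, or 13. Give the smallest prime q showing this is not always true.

We need the least prime q for which the claim fails.
For q = 2, 3, 5, 7, 11, 13, 17, 19, 23, 29 the conclusion holds.
q = 31: 31 mod 16 = 15 — not in {1, 2, 3, 5, 7, 11, 13}.
Thus q = 31 disproves the claim, and no smaller q works.

q = 31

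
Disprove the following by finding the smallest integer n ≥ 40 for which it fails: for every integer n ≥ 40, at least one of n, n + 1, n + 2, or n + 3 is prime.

n = 48

A counterexample is any integer n ≥ 40 such that n, n + 1, n + 2, n + 3 are all composite; we check each in order.
The first 8 eligible values, up to n = 47, all satisfy the conclusion.
n = 48: 48 = 2 × 24; 49 = 7 × 7; 50 = 2 × 25; 51 = 3 × 17 — all composite.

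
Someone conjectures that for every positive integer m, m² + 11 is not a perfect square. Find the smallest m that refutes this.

A counterexample is any positive integer m such that m² + 11 is a perfect square; we check each in order.
m = 1: 1² + 11 = 12, not a perfect square.
m = 2: 2² + 11 = 15, not a perfect square.
m = 3: 3² + 11 = 20, not a perfect square.
m = 4: 4² + 11 = 27, not a perfect square.
m = 5: 5² + 11 = 36 = 6², a perfect square.
Thus m = 5 disproves the claim, and no smaller m works.

m = 5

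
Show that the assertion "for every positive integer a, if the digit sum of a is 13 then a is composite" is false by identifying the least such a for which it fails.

A counterexample is any positive integer a such that the digit sum of a is 13 but a is prime; we check each in order.
For a = 49, 58 the conclusion holds.
a = 67: digit sum 13; 67 is prime, not composite.
Thus a = 67 disproves the claim, and no smaller a works.

a = 67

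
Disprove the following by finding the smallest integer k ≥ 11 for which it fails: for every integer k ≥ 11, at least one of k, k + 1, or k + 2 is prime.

k = 14

k = 11: 11 is prime.
k = 12: 13 is prime.
k = 13: 13 is prime.
k = 14: 14 = 2 × 7; 15 = 3 × 5; 16 = 2 × 8 — all composite.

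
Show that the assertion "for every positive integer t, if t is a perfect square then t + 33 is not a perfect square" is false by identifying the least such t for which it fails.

We need the least positive integer t for which t is a perfect square but t + 33 is a perfect square.
t = 1: 1 + 33 = 34, not a perfect square.
t = 4: 4 + 33 = 37, not a perfect square.
t = 9: 9 + 33 = 42, not a perfect square.
t = 16: 16 = 4² and 16 + 33 = 49 = 7².

t = 16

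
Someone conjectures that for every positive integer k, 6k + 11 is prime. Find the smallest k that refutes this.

k = 1: 6k + 11 = 17, prime.
k = 2: 6k + 11 = 23, prime.
k = 3: 6k + 11 = 29, prime.
k = 4: 6k + 11 = 35 = 5 × 7, composite.

k = 4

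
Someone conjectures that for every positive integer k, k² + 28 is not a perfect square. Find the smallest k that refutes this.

A counterexample is any positive integer k such that k² + 28 is a perfect square; we check each in order.
The first 5 eligible values, up to k = 5, all satisfy the conclusion.
k = 6: 6² + 28 = 64 = 8², a perfect square.

k = 6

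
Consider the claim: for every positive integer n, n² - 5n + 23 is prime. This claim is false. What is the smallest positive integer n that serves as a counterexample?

n = 19

For n = 1, 2, 3, 4, …, 16, 17, 18 the conclusion holds.
n = 19: n² - 5n + 23 = 289 = 17 × 17, composite.
Hence n = 19 is a counterexample.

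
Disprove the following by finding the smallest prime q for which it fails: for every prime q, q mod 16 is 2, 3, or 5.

q = 7

A counterexample is any prime q such that the claim fails; we check each in order.
For q = 2, 3, 5 the conclusion holds.
q = 7: 7 mod 16 = 7 — not in {2, 3, 5}.
Thus q = 7 disproves the claim, and no smaller q works.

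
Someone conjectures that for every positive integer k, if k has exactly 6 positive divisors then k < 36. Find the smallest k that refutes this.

A counterexample is any positive integer k such that k has exactly 6 positive divisors but the claim fails; we check each in order.
The first 5 eligible values, up to k = 32, all satisfy the conclusion.
k = 44: τ(44) = 6; 44 ≥ 36.
Thus k = 44 disproves the claim, and no smaller k works.

k = 44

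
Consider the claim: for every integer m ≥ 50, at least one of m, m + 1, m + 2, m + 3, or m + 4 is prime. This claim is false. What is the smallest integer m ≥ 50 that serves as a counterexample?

m = 54

A counterexample is any integer m ≥ 50 such that m, m + 1, m + 2, m + 3, m + 4 are all composite; we check each in order.
For m = 50, 51, 52, 53 the conclusion holds.
m = 54: 54 = 2 × 27; 55 = 5 × 11; 56 = 2 × 28; 57 = 3 × 19; 58 = 2 × 29 — all composite.
Hence m = 54 is a counterexample.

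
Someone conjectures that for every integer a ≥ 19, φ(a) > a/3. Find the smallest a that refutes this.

For a = 19, 20, 21, 22, 23 the conclusion holds.
a = 24: φ(24) = 8 and 24/3 = 8, so φ(24) ≤ 24/3.
Thus a = 24 disproves the claim, and no smaller a works.

a = 24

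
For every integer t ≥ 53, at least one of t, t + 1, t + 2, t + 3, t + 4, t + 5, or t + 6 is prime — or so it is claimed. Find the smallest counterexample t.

Check each integer t ≥ 53 in order until t, t + 1, t + 2, t + 3, t + 4, t + 5, t + 6 are all composite.
The first 37 eligible values, up to t = 89, all satisfy the conclusion.
t = 90: 90 = 2 × 45; 91 = 7 × 13; 92 = 2 × 46; 93 = 3 × 31; 94 = 2 × 47; 95 = 5 × 19; 96 = 2 × 48 — all composite.
Hence t = 90 is a counterexample.

t = 90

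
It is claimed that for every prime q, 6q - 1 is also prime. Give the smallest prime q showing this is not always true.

A counterexample is any prime q such that 6q - 1 is not prime; we check each in order.
The first 4 eligible values, up to q = 7, all satisfy the conclusion.
q = 11: 6q - 1 = 65 = 5 × 13, not prime.

q = 11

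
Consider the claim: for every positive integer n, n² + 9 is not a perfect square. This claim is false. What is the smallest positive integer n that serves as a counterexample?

n = 1: 1² + 9 = 10, not a perfect square.
n = 2: 2² + 9 = 13, not a perfect square.
n = 3: 3² + 9 = 18, not a perfect square.
n = 4: 4² + 9 = 25 = 5², a perfect square.
Thus n = 4 disproves the claim, and no smaller n works.

n = 4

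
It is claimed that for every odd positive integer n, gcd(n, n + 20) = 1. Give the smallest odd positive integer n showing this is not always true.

n = 5

We need the least odd positive integer n for which gcd(n, n + 20) > 1.
n = 1: gcd(1, 21) = 1.
n = 3: gcd(3, 23) = 1.
n = 5: gcd(5, 25) = 5.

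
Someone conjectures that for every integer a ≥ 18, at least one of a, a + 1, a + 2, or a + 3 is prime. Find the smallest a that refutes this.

a = 24

A counterexample is any integer a ≥ 18 such that a, a + 1, a + 2, a + 3 are all composite; we check each in order.
a = 18: 19 is prime.
a = 19: 19 is prime.
a = 20: 23 is prime.
a = 21: 23 is prime.
a = 22: 23 is prime.
a = 23: 23 is prime.
a = 24: 24 = 2 × 12; 25 = 5 × 5; 26 = 2 × 13; 27 = 3 × 9 — all composite.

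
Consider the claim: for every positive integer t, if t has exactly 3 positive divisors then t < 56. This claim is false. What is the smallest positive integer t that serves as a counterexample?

Check each positive integer t in order until t has exactly 3 positive divisors but the claim fails.
The first 4 eligible values, up to t = 49, all satisfy the conclusion.
t = 121: τ(121) = 3; 121 ≥ 56.
Thus t = 121 disproves the claim, and no smaller t works.

t = 121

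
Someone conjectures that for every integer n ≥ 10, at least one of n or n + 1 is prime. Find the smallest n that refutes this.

n = 14

A counterexample is any integer n ≥ 10 such that n, n + 1 are both composite; we check each in order.
n = 10: 11 is prime.
n = 11: 11 is prime.
n = 12: 13 is prime.
n = 13: 13 is prime.
n = 14: 14 = 2 × 7; 15 = 3 × 5 — both composite.
Thus n = 14 disproves the claim, and no smaller n works.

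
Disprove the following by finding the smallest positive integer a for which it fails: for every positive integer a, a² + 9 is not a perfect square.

We need the least positive integer a for which a² + 9 is a perfect square.
a = 1: 1² + 9 = 10, not a perfect square.
a = 2: 2² + 9 = 13, not a perfect square.
a = 3: 3² + 9 = 18, not a perfect square.
a = 4: 4² + 9 = 25 = 5², a perfect square.

a = 4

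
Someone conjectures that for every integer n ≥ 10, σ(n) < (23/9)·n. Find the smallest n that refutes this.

n = 48

For n = 10, 11, 12, 13, …, 45, 46, 47 the conclusion holds.
n = 48: σ(48) = 124; 124 ≥ 368/3.
Hence n = 48 is a counterexample.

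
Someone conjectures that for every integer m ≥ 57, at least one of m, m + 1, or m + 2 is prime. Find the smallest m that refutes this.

m = 62

We need the least integer m ≥ 57 for which m, m + 1, m + 2 are all composite.
m = 57: 59 is prime.
m = 58: 59 is prime.
m = 59: 59 is prime.
m = 60: 61 is prime.
m = 61: 61 is prime.
m = 62: 62 = 2 × 31; 63 = 3 × 21; 64 = 2 × 32 — all composite.
So m = 62 is the smallest counterexample.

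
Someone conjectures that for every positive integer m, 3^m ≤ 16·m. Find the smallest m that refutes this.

m = 4

For m = 1, 2, 3 the conclusion holds.
m = 4: 3^m = 81 and 16·m = 64, so 81 > 64.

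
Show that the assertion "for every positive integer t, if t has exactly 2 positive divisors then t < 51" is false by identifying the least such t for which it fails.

We need the least positive integer t for which t has exactly 2 positive divisors but the claim fails.
For t = 2, 3, 5, 7, …, 41, 43, 47 the conclusion holds.
t = 53: τ(53) = 2; 53 ≥ 51.
Thus t = 53 disproves the claim, and no smaller t works.

t = 53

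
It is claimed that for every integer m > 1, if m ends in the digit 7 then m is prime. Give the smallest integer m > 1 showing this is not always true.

Check each integer m > 1 in order until m ends in the digit 7 but m is not prime.
For m = 7, 17 the conclusion holds.
m = 27: 27 ends in 7; 27 = 3 × 9, composite.

m = 27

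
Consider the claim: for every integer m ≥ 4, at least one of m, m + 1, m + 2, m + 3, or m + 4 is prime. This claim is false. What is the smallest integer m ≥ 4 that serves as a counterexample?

m = 24

For m = 4, 5, 6, 7, …, 21, 22, 23 the conclusion holds.
m = 24: 24 = 2 × 12; 25 = 5 × 5; 26 = 2 × 13; 27 = 3 × 9; 28 = 2 × 14 — all composite.
So m = 24 is the smallest counterexample.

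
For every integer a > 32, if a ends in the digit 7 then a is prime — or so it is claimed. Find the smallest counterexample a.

a = 57

A counterexample is any integer a > 32 such that a ends in the digit 7 but a is not prime; we check each in order.
a = 37: 37 ends in 7 and is prime.
a = 47: 47 ends in 7 and is prime.
a = 57: 57 ends in 7; 57 = 3 × 19, composite.
Thus a = 57 disproves the claim, and no smaller a works.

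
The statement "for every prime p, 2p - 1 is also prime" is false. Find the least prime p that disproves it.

p = 5

We need the least prime p for which 2p - 1 is not prime.
p = 2: 2p - 1 = 3, prime.
p = 3: 2p - 1 = 5, prime.
p = 5: 2p - 1 = 9 = 3 × 3, not prime.
Thus p = 5 disproves the claim, and no smaller p works.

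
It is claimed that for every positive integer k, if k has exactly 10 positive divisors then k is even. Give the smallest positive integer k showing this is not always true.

A counterexample is any positive integer k such that k has exactly 10 positive divisors but k is odd; we check each in order.
The first 9 eligible values, up to k = 368, all satisfy the conclusion.
k = 405: divisors of 405: 10 divisors; 405 is odd.
Hence k = 405 is a counterexample.

k = 405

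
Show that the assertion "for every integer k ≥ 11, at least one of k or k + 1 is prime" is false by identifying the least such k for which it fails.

k = 14

k = 11: 11 is prime.
k = 12: 13 is prime.
k = 13: 13 is prime.
k = 14: 14 = 2 × 7; 15 = 3 × 5 — both composite.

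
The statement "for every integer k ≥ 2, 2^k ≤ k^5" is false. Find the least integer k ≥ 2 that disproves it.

The first 21 eligible values, up to k = 22, all satisfy the conclusion.
k = 23: 2^k = 8388608 and k^5 = 6436343, so 8388608 > 6436343.

k = 23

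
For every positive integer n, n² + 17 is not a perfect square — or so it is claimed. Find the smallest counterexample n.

n = 8

For n = 1, 2, 3, 4, 5, 6, 7 the conclusion holds.
n = 8: 8² + 17 = 81 = 9², a perfect square.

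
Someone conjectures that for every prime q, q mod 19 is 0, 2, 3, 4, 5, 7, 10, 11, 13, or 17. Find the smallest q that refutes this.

We need the least prime q for which the claim fails.
For q = 2, 3, 5, 7, 11, 13, 17, 19, 23, 29 the conclusion holds.
q = 31: 31 mod 19 = 12 — not in {0, 2, 3, 4, 5, 7, 10, 11, 13, 17}.
Hence q = 31 is a counterexample.

q = 31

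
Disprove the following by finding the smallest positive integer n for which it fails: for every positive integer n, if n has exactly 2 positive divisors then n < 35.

n = 37

A counterexample is any positive integer n such that n has exactly 2 positive divisors but the claim fails; we check each in order.
The first 11 eligible values, up to n = 31, all satisfy the conclusion.
n = 37: τ(37) = 2; 37 ≥ 35.
Thus n = 37 disproves the claim, and no smaller n works.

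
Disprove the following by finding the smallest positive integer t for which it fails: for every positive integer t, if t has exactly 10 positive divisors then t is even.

t = 405

For t = 48, 80, 112, 162, 176, 208, 272, 304, 368 the conclusion holds.
t = 405: divisors of 405: 10 divisors; 405 is odd.
Hence t = 405 is a counterexample.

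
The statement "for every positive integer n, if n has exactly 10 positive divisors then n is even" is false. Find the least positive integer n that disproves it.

Check each positive integer n in order until n has exactly 10 positive divisors but n is odd.
For n = 48, 80, 112, 162, 176, 208, 272, 304, 368 the conclusion holds.
n = 405: divisors of 405: 10 divisors; 405 is odd.
Hence n = 405 is a counterexample.

n = 405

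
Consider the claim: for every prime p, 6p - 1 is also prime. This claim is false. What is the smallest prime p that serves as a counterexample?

Check each prime p in order until 6p - 1 is not prime.
The first 4 eligible values, up to p = 7, all satisfy the conclusion.
p = 11: 6p - 1 = 65 = 5 × 13, not prime.
Hence p = 11 is a counterexample.

p = 11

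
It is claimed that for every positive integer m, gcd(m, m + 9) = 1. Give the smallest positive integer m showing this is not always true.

m = 1: gcd(1, 10) = 1.
m = 2: gcd(2, 11) = 1.
m = 3: gcd(3, 12) = 3.
So m = 3 is the smallest counterexample.

m = 3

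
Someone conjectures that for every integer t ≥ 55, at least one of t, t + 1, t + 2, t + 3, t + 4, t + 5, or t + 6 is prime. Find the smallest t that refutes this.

t = 90

Check each integer t ≥ 55 in order until t, t + 1, t + 2, t + 3, t + 4, t + 5, t + 6 are all composite.
The first 35 eligible values, up to t = 89, all satisfy the conclusion.
t = 90: 90 = 2 × 45; 91 = 7 × 13; 92 = 2 × 46; 93 = 3 × 31; 94 = 2 × 47; 95 = 5 × 19; 96 = 2 × 48 — all composite.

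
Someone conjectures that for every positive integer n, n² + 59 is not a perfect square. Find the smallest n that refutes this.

We need the least positive integer n for which n² + 59 is a perfect square.
For n = 1, 2, 3, 4, …, 26, 27, 28 the conclusion holds.
n = 29: 29² + 59 = 900 = 30², a perfect square.
So n = 29 is the smallest counterexample.

n = 29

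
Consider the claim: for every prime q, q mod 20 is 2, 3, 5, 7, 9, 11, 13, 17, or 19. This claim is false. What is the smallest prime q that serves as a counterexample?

q = 41

For q = 2, 3, 5, 7, …, 29, 31, 37 the conclusion holds.
q = 41: 41 mod 20 = 1 — not in {2, 3, 5, 7, 9, 11, 13, 17, 19}.
Hence q = 41 is a counterexample.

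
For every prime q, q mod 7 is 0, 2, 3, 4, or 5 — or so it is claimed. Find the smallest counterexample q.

q = 13

q = 2: 2 mod 7 = 2.
q = 3: 3 mod 7 = 3.
q = 5: 5 mod 7 = 5.
q = 7: 7 mod 7 = 0.
q = 11: 11 mod 7 = 4.
q = 13: 13 mod 7 = 6 — not in {0, 2, 3, 4, 5}.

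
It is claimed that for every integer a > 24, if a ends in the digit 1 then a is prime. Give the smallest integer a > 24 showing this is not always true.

a = 31: 31 ends in 1 and is prime.
a = 41: 41 ends in 1 and is prime.
a = 51: 51 ends in 1; 51 = 3 × 17, composite.

a = 51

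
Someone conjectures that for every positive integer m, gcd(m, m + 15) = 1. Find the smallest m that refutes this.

m = 3

m = 1: gcd(1, 16) = 1.
m = 2: gcd(2, 17) = 1.
m = 3: gcd(3, 18) = 3.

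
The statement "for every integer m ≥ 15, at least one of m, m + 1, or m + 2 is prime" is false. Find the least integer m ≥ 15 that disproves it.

m = 20

A counterexample is any integer m ≥ 15 such that m, m + 1, m + 2 are all composite; we check each in order.
The first 5 eligible values, up to m = 19, all satisfy the conclusion.
m = 20: 20 = 2 × 10; 21 = 3 × 7; 22 = 2 × 11 — all composite.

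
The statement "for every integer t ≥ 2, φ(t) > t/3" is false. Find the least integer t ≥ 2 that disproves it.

t = 6

We need the least integer t ≥ 2 for which the claim fails.
t = 2: φ(2) = 1 and 2/3 = 2/3, so φ(2) > 2/3.
t = 3: φ(3) = 2 and 3/3 = 1, so φ(3) > 3/3.
t = 4: φ(4) = 2 and 4/3 = 4/3, so φ(4) > 4/3.
t = 5: φ(5) = 4 and 5/3 = 5/3, so φ(5) > 5/3.
t = 6: φ(6) = 2 and 6/3 = 2, so φ(6) ≤ 6/3.
So t = 6 is the smallest counterexample.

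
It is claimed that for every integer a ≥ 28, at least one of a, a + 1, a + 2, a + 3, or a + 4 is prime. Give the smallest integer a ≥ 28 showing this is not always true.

A counterexample is any integer a ≥ 28 such that a, a + 1, a + 2, a + 3, a + 4 are all composite; we check each in order.
The first 4 eligible values, up to a = 31, all satisfy the conclusion.
a = 32: 32 = 2 × 16; 33 = 3 × 11; 34 = 2 × 17; 35 = 5 × 7; 36 = 2 × 18 — all composite.
So a = 32 is the smallest counterexample.

a = 32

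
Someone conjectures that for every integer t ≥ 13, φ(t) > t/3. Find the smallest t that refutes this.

t = 18

t = 13: φ(13) = 12 and 13/3 = 13/3, so φ(13) > 13/3.
t = 14: φ(14) = 6 and 14/3 = 14/3, so φ(14) > 14/3.
t = 15: φ(15) = 8 and 15/3 = 5, so φ(15) > 15/3.
t = 16: φ(16) = 8 and 16/3 = 16/3, so φ(16) > 16/3.
t = 17: φ(17) = 16 and 17/3 = 17/3, so φ(17) > 17/3.
t = 18: φ(18) = 6 and 18/3 = 6, so φ(18) ≤ 18/3.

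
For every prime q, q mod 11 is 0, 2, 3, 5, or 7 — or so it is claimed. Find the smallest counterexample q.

q = 17

We need the least prime q for which the claim fails.
The first 6 eligible values, up to q = 13, all satisfy the conclusion.
q = 17: 17 mod 11 = 6 — not in {0, 2, 3, 5, 7}.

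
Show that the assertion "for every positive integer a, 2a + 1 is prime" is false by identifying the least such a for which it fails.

a = 4

For a = 1, 2, 3 the conclusion holds.
a = 4: 2a + 1 = 9 = 3 × 3, composite.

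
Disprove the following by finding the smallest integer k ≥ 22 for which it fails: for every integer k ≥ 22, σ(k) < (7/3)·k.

k = 24

For k = 22, 23 the conclusion holds.
k = 24: σ(24) = 60; 60 ≥ 56.
Hence k = 24 is a counterexample.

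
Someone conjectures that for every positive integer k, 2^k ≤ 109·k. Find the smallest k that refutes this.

Check each positive integer k in order until 2^k > 109·k.
The first 10 eligible values, up to k = 10, all satisfy the conclusion.
k = 11: 2^k = 2048 and 109·k = 1199, so 2048 > 1199.
Hence k = 11 is a counterexample.

k = 11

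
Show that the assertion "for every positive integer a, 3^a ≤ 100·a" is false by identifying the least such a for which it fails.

a = 6

A counterexample is any positive integer a such that 3^a > 100·a; we check each in order.
a = 1: 3^a = 3 and 100·a = 100, so 3 ≤ 100.
a = 2: 3^a = 9 and 100·a = 200, so 9 ≤ 200.
a = 3: 3^a = 27 and 100·a = 300, so 27 ≤ 300.
a = 4: 3^a = 81 and 100·a = 400, so 81 ≤ 400.
a = 5: 3^a = 243 and 100·a = 500, so 243 ≤ 500.
a = 6: 3^a = 729 and 100·a = 600, so 729 > 600.
Thus a = 6 disproves the claim, and no smaller a works.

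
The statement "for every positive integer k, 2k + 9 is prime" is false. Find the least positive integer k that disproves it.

k = 3

Check each positive integer k in order until 2k + 9 is not prime.
k = 1: 2k + 9 = 11, prime.
k = 2: 2k + 9 = 13, prime.
k = 3: 2k + 9 = 15 = 3 × 5, composite.
Hence k = 3 is a counterexample.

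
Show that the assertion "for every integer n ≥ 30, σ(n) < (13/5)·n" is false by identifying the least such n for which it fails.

n = 60

A counterexample is any integer n ≥ 30 such that the claim fails; we check each in order.
For n = 30, 31, 32, 33, …, 57, 58, 59 the conclusion holds.
n = 60: σ(60) = 168; 168 ≥ 156.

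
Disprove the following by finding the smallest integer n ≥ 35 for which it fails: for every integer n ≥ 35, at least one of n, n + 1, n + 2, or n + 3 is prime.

n = 48

For n = 35, 36, 37, 38, …, 45, 46, 47 the conclusion holds.
n = 48: 48 = 2 × 24; 49 = 7 × 7; 50 = 2 × 25; 51 = 3 × 17 — all composite.
Hence n = 48 is a counterexample.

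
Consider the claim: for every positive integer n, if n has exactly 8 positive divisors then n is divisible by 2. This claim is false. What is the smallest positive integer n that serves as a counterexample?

For n = 24, 30, 40, 42, …, 88, 102, 104 the conclusion holds.
n = 105: τ(105) = 8; 105 mod 2 = 1.
So n = 105 is the smallest counterexample.

n = 105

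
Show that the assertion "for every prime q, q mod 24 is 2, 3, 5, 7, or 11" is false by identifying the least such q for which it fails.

q = 13

q = 2: 2 mod 24 = 2.
q = 3: 3 mod 24 = 3.
q = 5: 5 mod 24 = 5.
q = 7: 7 mod 24 = 7.
q = 11: 11 mod 24 = 11.
q = 13: 13 mod 24 = 13 — not in {2, 3, 5, 7, 11}.
So q = 13 is the smallest counterexample.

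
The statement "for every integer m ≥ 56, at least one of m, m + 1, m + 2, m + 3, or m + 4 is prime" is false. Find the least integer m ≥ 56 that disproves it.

m = 62

We need the least integer m ≥ 56 for which m, m + 1, m + 2, m + 3, m + 4 are all composite.
For m = 56, 57, 58, 59, 60, 61 the conclusion holds.
m = 62: 62 = 2 × 31; 63 = 3 × 21; 64 = 2 × 32; 65 = 5 × 13; 66 = 2 × 33 — all composite.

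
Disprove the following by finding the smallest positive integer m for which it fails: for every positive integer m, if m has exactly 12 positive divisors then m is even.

We need the least positive integer m for which m has exactly 12 positive divisors but m is odd.
The first 24 eligible values, up to m = 308, all satisfy the conclusion.
m = 315: divisors of 315: 12 divisors; 315 is odd.
Hence m = 315 is a counterexample.

m = 315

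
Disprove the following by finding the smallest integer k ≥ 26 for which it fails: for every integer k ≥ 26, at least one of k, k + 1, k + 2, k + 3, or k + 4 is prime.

k = 32

For k = 26, 27, 28, 29, 30, 31 the conclusion holds.
k = 32: 32 = 2 × 16; 33 = 3 × 11; 34 = 2 × 17; 35 = 5 × 7; 36 = 2 × 18 — all composite.
So k = 32 is the smallest counterexample.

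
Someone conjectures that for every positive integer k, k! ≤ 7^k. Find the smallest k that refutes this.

k = 17

For k = 1, 2, 3, 4, …, 14, 15, 16 the conclusion holds.
k = 17: k! = 355687428096000 and 7^k = 232630513987207, so 355687428096000 > 232630513987207.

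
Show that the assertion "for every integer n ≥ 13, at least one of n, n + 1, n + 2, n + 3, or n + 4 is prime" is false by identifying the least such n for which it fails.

n = 24

For n = 13, 14, 15, 16, …, 21, 22, 23 the conclusion holds.
n = 24: 24 = 2 × 12; 25 = 5 × 5; 26 = 2 × 13; 27 = 3 × 9; 28 = 2 × 14 — all composite.
So n = 24 is the smallest counterexample.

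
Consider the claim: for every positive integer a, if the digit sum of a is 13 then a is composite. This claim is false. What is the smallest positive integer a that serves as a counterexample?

a = 67

A counterexample is any positive integer a such that the digit sum of a is 13 but a is prime; we check each in order.
For a = 49, 58 the conclusion holds.
a = 67: digit sum 13; 67 is prime, not composite.
Hence a = 67 is a counterexample.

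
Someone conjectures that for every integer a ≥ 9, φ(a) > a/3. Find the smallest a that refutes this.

a = 12

a = 9: φ(9) = 6 and 9/3 = 3, so φ(9) > 9/3.
a = 10: φ(10) = 4 and 10/3 = 10/3, so φ(10) > 10/3.
a = 11: φ(11) = 10 and 11/3 = 11/3, so φ(11) > 11/3.
a = 12: φ(12) = 4 and 12/3 = 4, so φ(12) ≤ 12/3.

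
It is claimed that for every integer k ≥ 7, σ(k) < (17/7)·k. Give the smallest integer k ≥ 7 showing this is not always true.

k = 24

A counterexample is any integer k ≥ 7 such that the claim fails; we check each in order.
For k = 7, 8, 9, 10, …, 21, 22, 23 the conclusion holds.
k = 24: σ(24) = 60; 60 ≥ 408/7.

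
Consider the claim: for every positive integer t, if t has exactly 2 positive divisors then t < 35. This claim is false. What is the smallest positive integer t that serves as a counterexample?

For t = 2, 3, 5, 7, …, 23, 29, 31 the conclusion holds.
t = 37: τ(37) = 2; 37 ≥ 35.
So t = 37 is the smallest counterexample.

t = 37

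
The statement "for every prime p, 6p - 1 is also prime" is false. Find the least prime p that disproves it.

A counterexample is any prime p such that 6p - 1 is not prime; we check each in order.
The first 4 eligible values, up to p = 7, all satisfy the conclusion.
p = 11: 6p - 1 = 65 = 5 × 13, not prime.
Thus p = 11 disproves the claim, and no smaller p works.

p = 11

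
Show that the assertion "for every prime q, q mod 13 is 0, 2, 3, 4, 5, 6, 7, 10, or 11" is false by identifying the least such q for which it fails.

We need the least prime q for which the claim fails.
The first 14 eligible values, up to q = 43, all satisfy the conclusion.
q = 47: 47 mod 13 = 8 — not in {0, 2, 3, 4, 5, 6, 7, 10, 11}.

q = 47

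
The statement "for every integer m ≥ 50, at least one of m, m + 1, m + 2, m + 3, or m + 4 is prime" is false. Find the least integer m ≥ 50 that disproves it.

m = 54

We need the least integer m ≥ 50 for which m, m + 1, m + 2, m + 3, m + 4 are all composite.
For m = 50, 51, 52, 53 the conclusion holds.
m = 54: 54 = 2 × 27; 55 = 5 × 11; 56 = 2 × 28; 57 = 3 × 19; 58 = 2 × 29 — all composite.
So m = 54 is the smallest counterexample.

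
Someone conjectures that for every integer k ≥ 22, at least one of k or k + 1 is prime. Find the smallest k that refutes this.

k = 22: 23 is prime.
k = 23: 23 is prime.
k = 24: 24 = 2 × 12; 25 = 5 × 5 — both composite.

k = 24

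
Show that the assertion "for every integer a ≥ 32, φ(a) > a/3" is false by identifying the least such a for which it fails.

a = 36

Check each integer a ≥ 32 in order until the claim fails.
The first 4 eligible values, up to a = 35, all satisfy the conclusion.
a = 36: φ(36) = 12 and 36/3 = 12, so φ(36) ≤ 36/3.
So a = 36 is the smallest counterexample.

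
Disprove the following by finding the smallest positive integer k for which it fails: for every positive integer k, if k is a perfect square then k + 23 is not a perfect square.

A counterexample is any positive integer k such that k is a perfect square but k + 23 is a perfect square; we check each in order.
For k = 1, 4, 9, 16, 25, 36, 49, 64, 81, 100 the conclusion holds.
k = 121: 121 = 11² and 121 + 23 = 144 = 12².

k = 121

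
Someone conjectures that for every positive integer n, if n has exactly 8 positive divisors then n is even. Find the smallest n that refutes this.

For n = 24, 30, 40, 42, …, 88, 102, 104 the conclusion holds.
n = 105: divisors of 105: 1, 3, 5, 7, 15, 21, 35, 105; 105 is odd.

n = 105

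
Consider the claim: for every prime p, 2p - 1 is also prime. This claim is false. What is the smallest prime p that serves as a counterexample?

For p = 2, 3 the conclusion holds.
p = 5: 2p - 1 = 9 = 3 × 3, not prime.
Thus p = 5 disproves the claim, and no smaller p works.

p = 5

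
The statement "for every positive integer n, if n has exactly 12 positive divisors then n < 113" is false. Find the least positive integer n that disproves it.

We need the least positive integer n for which n has exactly 12 positive divisors but the claim fails.
For n = 60, 72, 84, 90, 96, 108 the conclusion holds.
n = 126: τ(126) = 12; 126 ≥ 113.

n = 126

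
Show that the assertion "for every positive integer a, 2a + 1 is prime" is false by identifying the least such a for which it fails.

a = 4

We need the least positive integer a for which 2a + 1 is not prime.
For a = 1, 2, 3 the conclusion holds.
a = 4: 2a + 1 = 9 = 3 × 3, composite.
So a = 4 is the smallest counterexample.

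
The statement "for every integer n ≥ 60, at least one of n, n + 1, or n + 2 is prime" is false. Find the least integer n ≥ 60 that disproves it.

n = 62

For n = 60, 61 the conclusion holds.
n = 62: 62 = 2 × 31; 63 = 3 × 21; 64 = 2 × 32 — all composite.
Thus n = 62 disproves the claim, and no smaller n works.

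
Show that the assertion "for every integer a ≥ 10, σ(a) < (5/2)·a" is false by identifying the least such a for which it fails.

A counterexample is any integer a ≥ 10 such that the claim fails; we check each in order.
For a = 10, 11, 12, 13, …, 21, 22, 23 the conclusion holds.
a = 24: σ(24) = 60; 60 ≥ 60.

a = 24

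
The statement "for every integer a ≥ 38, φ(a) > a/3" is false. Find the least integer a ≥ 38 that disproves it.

We need the least integer a ≥ 38 for which the claim fails.
The first 4 eligible values, up to a = 41, all satisfy the conclusion.
a = 42: φ(42) = 12 and 42/3 = 14, so φ(42) ≤ 42/3.

a = 42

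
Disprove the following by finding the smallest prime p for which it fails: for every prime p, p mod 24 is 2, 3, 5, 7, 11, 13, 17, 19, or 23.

p = 73

The first 20 eligible values, up to p = 71, all satisfy the conclusion.
p = 73: 73 mod 24 = 1 — not in {2, 3, 5, 7, 11, 13, 17, 19, 23}.
Hence p = 73 is a counterexample.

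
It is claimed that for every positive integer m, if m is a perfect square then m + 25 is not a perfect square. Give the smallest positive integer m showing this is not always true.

m = 144

For m = 1, 4, 9, 16, …, 81, 100, 121 the conclusion holds.
m = 144: 144 = 12² and 144 + 25 = 169 = 13².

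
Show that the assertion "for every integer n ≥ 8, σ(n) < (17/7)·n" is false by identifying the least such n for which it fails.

We need the least integer n ≥ 8 for which the claim fails.
For n = 8, 9, 10, 11, …, 21, 22, 23 the conclusion holds.
n = 24: σ(24) = 60; 60 ≥ 408/7.

n = 24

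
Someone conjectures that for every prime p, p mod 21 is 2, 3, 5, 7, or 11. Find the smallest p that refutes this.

Check each prime p in order until the claim fails.
The first 5 eligible values, up to p = 11, all satisfy the conclusion.
p = 13: 13 mod 21 = 13 — not in {2, 3, 5, 7, 11}.
Hence p = 13 is a counterexample.

p = 13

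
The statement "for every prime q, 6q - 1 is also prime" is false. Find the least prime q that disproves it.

q = 11

A counterexample is any prime q such that 6q - 1 is not prime; we check each in order.
q = 2: 6q - 1 = 11, prime.
q = 3: 6q - 1 = 17, prime.
q = 5: 6q - 1 = 29, prime.
q = 7: 6q - 1 = 41, prime.
q = 11: 6q - 1 = 65 = 5 × 13, not prime.
So q = 11 is the smallest counterexample.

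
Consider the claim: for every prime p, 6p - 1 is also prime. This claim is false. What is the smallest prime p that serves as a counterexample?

p = 11

The first 4 eligible values, up to p = 7, all satisfy the conclusion.
p = 11: 6p - 1 = 65 = 5 × 13, not prime.
Thus p = 11 disproves the claim, and no smaller p works.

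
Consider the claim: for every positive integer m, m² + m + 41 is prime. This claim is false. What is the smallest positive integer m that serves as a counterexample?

We need the least positive integer m for which m² + m + 41 is not prime.
The first 39 eligible values, up to m = 39, all satisfy the conclusion.
m = 40: m² + m + 41 = 1681 = 41 × 41, composite.

m = 40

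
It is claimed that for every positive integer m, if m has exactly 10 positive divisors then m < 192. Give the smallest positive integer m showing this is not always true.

m = 208

A counterexample is any positive integer m such that m has exactly 10 positive divisors but the claim fails; we check each in order.
The first 5 eligible values, up to m = 176, all satisfy the conclusion.
m = 208: τ(208) = 10; 208 ≥ 192.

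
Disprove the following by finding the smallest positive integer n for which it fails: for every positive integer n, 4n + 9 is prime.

n = 3

We need the least positive integer n for which 4n + 9 is not prime.
n = 1: 4n + 9 = 13, prime.
n = 2: 4n + 9 = 17, prime.
n = 3: 4n + 9 = 21 = 3 × 7, composite.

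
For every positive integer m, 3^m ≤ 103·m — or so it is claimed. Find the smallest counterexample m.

m = 6

m = 1: 3^m = 3 and 103·m = 103, so 3 ≤ 103.
m = 2: 3^m = 9 and 103·m = 206, so 9 ≤ 206.
m = 3: 3^m = 27 and 103·m = 309, so 27 ≤ 309.
m = 4: 3^m = 81 and 103·m = 412, so 81 ≤ 412.
m = 5: 3^m = 243 and 103·m = 515, so 243 ≤ 515.
m = 6: 3^m = 729 and 103·m = 618, so 729 > 618.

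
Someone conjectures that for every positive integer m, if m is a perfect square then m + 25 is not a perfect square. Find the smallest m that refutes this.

Check each positive integer m in order until m is a perfect square but m + 25 is a perfect square.
For m = 1, 4, 9, 16, …, 81, 100, 121 the conclusion holds.
m = 144: 144 = 12² and 144 + 25 = 169 = 13².

m = 144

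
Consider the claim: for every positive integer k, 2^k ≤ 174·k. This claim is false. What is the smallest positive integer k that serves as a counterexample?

k = 11

For k = 1, 2, 3, 4, 5, 6, 7, 8, 9, 10 the conclusion holds.
k = 11: 2^k = 2048 and 174·k = 1914, so 2048 > 1914.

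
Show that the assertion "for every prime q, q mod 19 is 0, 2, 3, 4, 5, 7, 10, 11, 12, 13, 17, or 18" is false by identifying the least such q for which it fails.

Check each prime q in order until the claim fails.
The first 14 eligible values, up to q = 43, all satisfy the conclusion.
q = 47: 47 mod 19 = 9 — not in {0, 2, 3, 4, 5, 7, 10, 11, 12, 13, 17, 18}.
So q = 47 is the smallest counterexample.

q = 47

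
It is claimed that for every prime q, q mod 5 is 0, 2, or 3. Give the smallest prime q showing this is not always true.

q = 11

A counterexample is any prime q such that the claim fails; we check each in order.
q = 2: 2 mod 5 = 2.
q = 3: 3 mod 5 = 3.
q = 5: 5 mod 5 = 0.
q = 7: 7 mod 5 = 2.
q = 11: 11 mod 5 = 1 — not in {0, 2, 3}.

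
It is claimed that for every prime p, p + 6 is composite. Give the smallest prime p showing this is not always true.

p = 2: p + 6 = 8 = 2 × 4, composite.
p = 3: p + 6 = 9 = 3 × 3, composite.
p = 5: p + 6 = 11, prime — not composite.

p = 5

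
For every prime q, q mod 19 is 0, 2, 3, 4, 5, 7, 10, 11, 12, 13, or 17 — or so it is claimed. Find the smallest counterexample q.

A counterexample is any prime q such that the claim fails; we check each in order.
For q = 2, 3, 5, 7, …, 23, 29, 31 the conclusion holds.
q = 37: 37 mod 19 = 18 — not in {0, 2, 3, 4, 5, 7, 10, 11, 12, 13, 17}.
Hence q = 37 is a counterexample.

q = 37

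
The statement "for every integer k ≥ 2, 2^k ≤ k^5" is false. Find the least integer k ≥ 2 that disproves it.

k = 23

Check each integer k ≥ 2 in order until 2^k > k^5.
For k = 2, 3, 4, 5, …, 20, 21, 22 the conclusion holds.
k = 23: 2^k = 8388608 and k^5 = 6436343, so 8388608 > 6436343.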